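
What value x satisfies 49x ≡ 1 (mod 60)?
49

gcd(49, 60) = 1, so the inverse exists.
Extended Euclidean algorithm on (60, 49):
60 = 1 × 49 + 11  ⟹  11 = (1)·60 + (-1)·49
49 = 4 × 11 + 5  ⟹  5 = (-4)·60 + (5)·49
11 = 2 × 5 + 1  ⟹  1 = (9)·60 + (-11)·49
So (-11)·49 ≡ 1 (mod 60), i.e. 49^(-1) ≡ -11 ≡ 49 (mod 60).
Check: 49 × 49 = 2401 ≡ 1 (mod 60)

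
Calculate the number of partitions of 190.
1667727404093

p(n) counts ways to write n as a sum of positive integers (order ignored).
Euler's pentagonal recurrence: p(k) = p(k-1) + p(k-2) - p(k-5) - p(k-7) + p(k-12) + p(k-15) - ... (offsets j(3j∓1)/2, signs ++--, p(0)=1, p(<0)=0).
DP table for k = 0..189: p(0)=1, p(1)=1, p(2)=2, p(3)=3, p(4)=5, p(5)=7, p(6)=11, p(7)=15, p(8)=22, p(9)=30, p(10)=42, p(11)=56, p(12)=77, p(13)=101, p(14)=135, p(15)=176, p(16)=231, p(17)=297, p(18)=385, p(19)=490, p(20)=627, p(21)=792, p(22)=1002, p(23)=1255, p(24)=1575, p(25)=1958, p(26)=2436, p(27)=3010, p(28)=3718, p(29)=4565, p(30)=5604, p(31)=6842, p(32)=8349, p(33)=10143, p(34)=12310, p(35)=14883, p(36)=17977, p(37)=21637, p(38)=26015, p(39)=31185, p(40)=37338, p(41)=44583, p(42)=53174, p(43)=63261, p(44)=75175, p(45)=89134, p(46)=105558, p(47)=124754, p(48)=147273, p(49)=173525, p(50)=204226, p(51)=239943, p(52)=281589, p(53)=329931, p(54)=386155, p(55)=451276, p(56)=526823, p(57)=614154, p(58)=715220, p(59)=831820, p(60)=966467, p(61)=1121505, p(62)=1300156, p(63)=1505499, p(64)=1741630, p(65)=2012558, p(66)=2323520, p(67)=2679689, p(68)=3087735, p(69)=3554345, p(70)=4087968, p(71)=4697205, p(72)=5392783, p(73)=6185689, p(74)=7089500, p(75)=8118264, p(76)=9289091, p(77)=10619863, p(78)=12132164, p(79)=13848650, p(80)=15796476, p(81)=18004327, p(82)=20506255, p(83)=23338469, p(84)=26543660, p(85)=30167357, p(86)=34262962, p(87)=38887673, p(88)=44108109, p(89)=49995925, p(90)=56634173, p(91)=64112359, p(92)=72533807, p(93)=82010177, p(94)=92669720, p(95)=104651419, p(96)=118114304, p(97)=133230930, p(98)=150198136, p(99)=169229875, p(100)=190569292, p(101)=214481126, p(102)=241265379, p(103)=271248950, p(104)=304801365, p(105)=342325709, p(106)=384276336, p(107)=431149389, p(108)=483502844, p(109)=541946240, p(110)=607163746, p(111)=679903203, p(112)=761002156, p(113)=851376628, p(114)=952050665, p(115)=1064144451, p(116)=1188908248, p(117)=1327710076, p(118)=1482074143, p(119)=1653668665, p(120)=1844349560, p(121)=2056148051, p(122)=2291320912, p(123)=2552338241, p(124)=2841940500, p(125)=3163127352, p(126)=3519222692, p(127)=3913864295, p(128)=4351078600, p(129)=4835271870, p(130)=5371315400, p(131)=5964539504, p(132)=6620830889, p(133)=7346629512, p(134)=8149040695, p(135)=9035836076, p(136)=10015581680, p(137)=11097645016, p(138)=12292341831, p(139)=13610949895, p(140)=15065878135, p(141)=16670689208, p(142)=18440293320, p(143)=20390982757, p(144)=22540654445, p(145)=24908858009, p(146)=27517052599, p(147)=30388671978, p(148)=33549419497, p(149)=37027355200, p(150)=40853235313, p(151)=45060624582, p(152)=49686288421, p(153)=54770336324, p(154)=60356673280, p(155)=66493182097, p(156)=73232243759, p(157)=80630964769, p(158)=88751778802, p(159)=97662728555, p(160)=107438159466, p(161)=118159068427, p(162)=129913904637, p(163)=142798995930, p(164)=156919475295, p(165)=172389800255, p(166)=189334822579, p(167)=207890420102, p(168)=228204732751, p(169)=250438925115, p(170)=274768617130, p(171)=301384802048, p(172)=330495499613, p(173)=362326859895, p(174)=397125074750, p(175)=435157697830, p(176)=476715857290, p(177)=522115831195, p(178)=571701605655, p(179)=625846753120, p(180)=684957390936, p(181)=749474411781, p(182)=819876908323, p(183)=896684817527, p(184)=980462880430, p(185)=1071823774337, p(186)=1171432692373, p(187)=1280011042268, p(188)=1398341745571, p(189)=1527273599625.
Final step: p(190) = p(189) + p(188) - p(185) - p(183) + p(178) + p(175) - p(168) - p(164) + p(155) + p(150) - p(139) - p(133) + p(120) + p(113) - p(98) - p(90) + p(73) + p(64) - p(45) - p(35) + p(14) + p(3)
= 1527273599625 + 1398341745571 - 1071823774337 - 896684817527 + 571701605655 + 435157697830 - 228204732751 - 156919475295 + 66493182097 + 40853235313 - 13610949895 - 7346629512 + 1844349560 + 851376628 - 150198136 - 56634173 + 6185689 + 1741630 - 89134 - 14883 + 135 + 3
= 1667727404093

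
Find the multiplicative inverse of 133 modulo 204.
181

gcd(133, 204) = 1, so the inverse exists.
Extended Euclidean algorithm on (204, 133):
204 = 1 × 133 + 71  ⟹  71 = (1)·204 + (-1)·133
133 = 1 × 71 + 62  ⟹  62 = (-1)·204 + (2)·133
71 = 1 × 62 + 9  ⟹  9 = (2)·204 + (-3)·133
62 = 6 × 9 + 8  ⟹  8 = (-13)·204 + (20)·133
9 = 1 × 8 + 1  ⟹  1 = (15)·204 + (-23)·133
So (-23)·133 ≡ 1 (mod 204), i.e. 133^(-1) ≡ -23 ≡ 181 (mod 204).
Check: 133 × 181 = 24073 ≡ 1 (mod 204)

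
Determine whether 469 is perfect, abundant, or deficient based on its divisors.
deficient

Proper divisors of 469: sum = 1 + 7 + 67 = 75
Since 75 < 469, 469 is deficient.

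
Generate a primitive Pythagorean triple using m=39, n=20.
(1121, 1560, 1921)

Euclid's formula: a = m² - n², b = 2mn, c = m² + n²
m = 39, n = 20
a = 39² - 20² = 1521 - 400 = 1121
b = 2 × 39 × 20 = 1560
c = 39² + 20² = 1521 + 400 = 1921
Verification: 1121² + 1560² = 1256641 + 2433600 = 3690241 = 1921² ✓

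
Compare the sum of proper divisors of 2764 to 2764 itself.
deficient

Proper divisors of 2764: sum = 1 + 2 + 4 + 691 + 1382 = 2080
Since 2080 < 2764, 2764 is deficient.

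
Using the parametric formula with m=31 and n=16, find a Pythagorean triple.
(705, 992, 1217)

Euclid's formula: a = m² - n², b = 2mn, c = m² + n²
m = 31, n = 16
a = 31² - 16² = 961 - 256 = 705
b = 2 × 31 × 16 = 992
c = 31² + 16² = 961 + 256 = 1217
Verification: 705² + 992² = 497025 + 984064 = 1481089 = 1217² ✓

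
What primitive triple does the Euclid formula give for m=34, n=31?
(195, 2108, 2117)

Euclid's formula: a = m² - n², b = 2mn, c = m² + n²
m = 34, n = 31
a = 34² - 31² = 1156 - 961 = 195
b = 2 × 34 × 31 = 2108
c = 34² + 31² = 1156 + 961 = 2117
Verification: 195² + 2108² = 38025 + 4443664 = 4481689 = 2117² ✓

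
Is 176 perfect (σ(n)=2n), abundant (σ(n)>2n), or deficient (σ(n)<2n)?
abundant

Proper divisors of 176: sum = 1 + 2 + 4 + 8 + 11 + 16 + 22 + 44 + 88 = 196
Since 196 > 176, 176 is abundant.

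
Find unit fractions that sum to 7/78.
1/12 + 1/156

Greedy algorithm:
7/78: ceiling(78/7) = 12, use 1/12
1/156: ceiling(156/1) = 156, use 1/156
Result: 7/78 = 1/12 + 1/156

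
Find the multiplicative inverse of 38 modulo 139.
11

gcd(38, 139) = 1, so the inverse exists.
Extended Euclidean algorithm on (139, 38):
139 = 3 × 38 + 25  ⟹  25 = (1)·139 + (-3)·38
38 = 1 × 25 + 13  ⟹  13 = (-1)·139 + (4)·38
25 = 1 × 13 + 12  ⟹  12 = (2)·139 + (-7)·38
13 = 1 × 12 + 1  ⟹  1 = (-3)·139 + (11)·38
So (11)·38 ≡ 1 (mod 139), i.e. 38^(-1) ≡ 11 (mod 139).
Check: 38 × 11 = 418 ≡ 1 (mod 139)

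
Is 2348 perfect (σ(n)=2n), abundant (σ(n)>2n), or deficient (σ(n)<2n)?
deficient

Proper divisors of 2348: sum = 1 + 2 + 4 + 587 + 1174 = 1768
Since 1768 < 2348, 2348 is deficient.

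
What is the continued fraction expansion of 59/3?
[19; 1, 2]

Euclidean algorithm steps:
59 = 19 × 3 + 2
3 = 1 × 2 + 1
2 = 2 × 1 + 0
Continued fraction: [19; 1, 2]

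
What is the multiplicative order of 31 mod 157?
78

157 is prime, so ord(31) divides φ(157) = 156.
Divisors of 156: 1, 2, 3, 4, 6, 12, 13, 26, 39, 52, 78, 156.
Repeated squaring: 31^1 ≡ 31, 31^2 ≡ 19, 31^4 ≡ 47, 31^8 ≡ 11, 31^16 ≡ 121, 31^32 ≡ 40, 31^64 ≡ 30, 31^128 ≡ 115 (mod 157).
Test 31^d mod 157 for each divisor d in increasing order:
31^1 ≡ 31
31^2 ≡ 19
31^3 = 31^2·31^1 ≡ 118
31^4 ≡ 47
31^6 = 31^4·31^2 ≡ 108
31^12 = 31^8·31^4 ≡ 46
31^13 = 31^8·31^4·31^1 ≡ 13
31^26 = 31^16·31^8·31^2 ≡ 12
31^39 = 31^32·31^4·31^2·31^1 ≡ 156
31^52 = 31^32·31^16·31^4 ≡ 144
31^78 = 31^64·31^8·31^4·31^2 ≡ 1  ← first divisor giving 1
The order is 78.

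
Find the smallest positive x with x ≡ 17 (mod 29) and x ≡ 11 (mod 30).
191

Using Chinese Remainder Theorem:
M = 29 × 30 = 870
M1 = 30, M2 = 29
y1 = 30^(-1) mod 29 = 1
y2 = 29^(-1) mod 30 = 29
x = (17×30×1 + 11×29×29) mod 870 = 191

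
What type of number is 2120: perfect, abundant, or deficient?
abundant

Proper divisors of 2120: sum = 1 + 2 + 4 + 5 + 8 + 10 + 20 + 40 + 53 + 106 + 212 + 265 + 424 + 530 + 1060 = 2740
Since 2740 > 2120, 2120 is abundant.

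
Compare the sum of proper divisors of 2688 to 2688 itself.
abundant

Proper divisors of 2688: sum = 1 + 2 + 3 + 4 + 6 + 7 + 8 + 12 + ... + 448 + 672 + 896 + 1344 (31 divisors) = 5472
Since 5472 > 2688, 2688 is abundant.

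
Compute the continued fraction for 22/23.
[0; 1, 22]

Euclidean algorithm steps:
22 = 0 × 23 + 22
23 = 1 × 22 + 1
22 = 22 × 1 + 0
Continued fraction: [0; 1, 22]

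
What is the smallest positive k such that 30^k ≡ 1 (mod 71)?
7

71 is prime, so ord(30) divides φ(71) = 70.
Divisors of 70: 1, 2, 5, 7, 10, 14, 35, 70.
Repeated squaring: 30^1 ≡ 30, 30^2 ≡ 48, 30^4 ≡ 32, 30^8 ≡ 30, 30^16 ≡ 48, 30^32 ≡ 32, 30^64 ≡ 30 (mod 71).
Test 30^d mod 71 for each divisor d in increasing order:
30^1 ≡ 30
30^2 ≡ 48
30^5 = 30^4·30^1 ≡ 37
30^7 = 30^4·30^2·30^1 ≡ 1  ← first divisor giving 1
The order is 7.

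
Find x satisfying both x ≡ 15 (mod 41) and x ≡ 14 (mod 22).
630

Using Chinese Remainder Theorem:
M = 41 × 22 = 902
M1 = 22, M2 = 41
y1 = 22^(-1) mod 41 = 28
y2 = 41^(-1) mod 22 = 7
x = (15×22×28 + 14×41×7) mod 902 = 630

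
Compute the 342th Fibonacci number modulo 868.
764

Matrix identity: Q^n = [[F_(n+1), F_n], [F_n, F_(n-1)]] with Q = [[1,1],[1,0]].
n = 342 = 101010110₂. Square-and-multiply, entries mod 868:
Q^1 = [[1,1],[1,0]]
Q^2 = (Q^1)² = [[2,1],[1,1]]
Q^5 = (Q^2)²·Q = [[8,5],[5,3]]
Q^10 = (Q^5)² = [[89,55],[55,34]]
Q^21 = (Q^10)²·Q = [[351,530],[530,689]]
Q^42 = (Q^21)² = [[481,20],[20,461]]
Q^85 = (Q^42)²·Q = [[617,5],[5,612]]
Q^171 = (Q^85)²·Q = [[599,530],[530,69]]
Q^342 = (Q^171)² = [[853,764],[764,89]]
F_342 mod 868 = Q^342[0][1] = 764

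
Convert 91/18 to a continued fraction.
[5; 18]

Euclidean algorithm steps:
91 = 5 × 18 + 1
18 = 18 × 1 + 0
Continued fraction: [5; 18]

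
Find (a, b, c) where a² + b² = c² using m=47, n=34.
(1053, 3196, 3365)

Euclid's formula: a = m² - n², b = 2mn, c = m² + n²
m = 47, n = 34
a = 47² - 34² = 2209 - 1156 = 1053
b = 2 × 47 × 34 = 3196
c = 47² + 34² = 2209 + 1156 = 3365
Verification: 1053² + 3196² = 1108809 + 10214416 = 11323225 = 3365² ✓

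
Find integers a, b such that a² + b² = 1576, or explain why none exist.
26² + 30² (a=26, b=30)

Factorization: 1576 = 2^3 × 197
By Fermat: n is sum of two squares iff every prime p ≡ 3 (mod 4) appears to even power.
All primes ≡ 3 (mod 4) appear to even power.
Search a = 0, 1, 2, … for 1576 - a² a perfect square: first hit at a = 26: 1576 - 676 = 900 = 30².
1576 = 26² + 30² = 676 + 900 ✓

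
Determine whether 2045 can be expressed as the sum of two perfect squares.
14² + 43² (a=14, b=43)

Factorization: 2045 = 5 × 409
By Fermat: n is sum of two squares iff every prime p ≡ 3 (mod 4) appears to even power.
All primes ≡ 3 (mod 4) appear to even power.
Search a = 0, 1, 2, … for 2045 - a² a perfect square: first hit at a = 14: 2045 - 196 = 1849 = 43².
2045 = 14² + 43² = 196 + 1849 ✓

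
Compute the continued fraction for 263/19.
[13; 1, 5, 3]

Euclidean algorithm steps:
263 = 13 × 19 + 16
19 = 1 × 16 + 3
16 = 5 × 3 + 1
3 = 3 × 1 + 0
Continued fraction: [13; 1, 5, 3]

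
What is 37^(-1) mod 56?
53

gcd(37, 56) = 1, so the inverse exists.
Extended Euclidean algorithm on (56, 37):
56 = 1 × 37 + 19  ⟹  19 = (1)·56 + (-1)·37
37 = 1 × 19 + 18  ⟹  18 = (-1)·56 + (2)·37
19 = 1 × 18 + 1  ⟹  1 = (2)·56 + (-3)·37
So (-3)·37 ≡ 1 (mod 56), i.e. 37^(-1) ≡ -3 ≡ 53 (mod 56).
Check: 37 × 53 = 1961 ≡ 1 (mod 56)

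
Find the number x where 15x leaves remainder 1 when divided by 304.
223

gcd(15, 304) = 1, so the inverse exists.
Extended Euclidean algorithm on (304, 15):
304 = 20 × 15 + 4  ⟹  4 = (1)·304 + (-20)·15
15 = 3 × 4 + 3  ⟹  3 = (-3)·304 + (61)·15
4 = 1 × 3 + 1  ⟹  1 = (4)·304 + (-81)·15
So (-81)·15 ≡ 1 (mod 304), i.e. 15^(-1) ≡ -81 ≡ 223 (mod 304).
Check: 15 × 223 = 3345 ≡ 1 (mod 304)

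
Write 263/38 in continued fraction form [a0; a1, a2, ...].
[6; 1, 11, 1, 2]

Euclidean algorithm steps:
263 = 6 × 38 + 35
38 = 1 × 35 + 3
35 = 11 × 3 + 2
3 = 1 × 2 + 1
2 = 2 × 1 + 0
Continued fraction: [6; 1, 11, 1, 2]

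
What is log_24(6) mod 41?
37

Baby-step giant-step with step n = ⌈√41⌉ = 7.
Baby steps 24^j mod 41 (j:value) for j=0..6: 0:1, 1:24, 2:2, 3:7, 4:4, 5:14, 6:8.
Giant-step multiplier: 24^(-7) ≡ 24^(40-7) = 24^33 ≡ 22 (mod 41).
Giant steps γ_i = 6·22^i mod 41: γ_0=6, γ_1=9, γ_2=34, γ_3=10, γ_4=15, γ_5=2 (in table at j=2).
x = i·n + j = 5·7 + 2 = 37.
Check: 24^37 ≡ 6 (mod 41).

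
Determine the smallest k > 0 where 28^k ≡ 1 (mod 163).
54

163 is prime, so ord(28) divides φ(163) = 162.
Divisors of 162: 1, 2, 3, 6, 9, 18, 27, 54, 81, 162.
Repeated squaring: 28^1 ≡ 28, 28^2 ≡ 132, 28^4 ≡ 146, 28^8 ≡ 126, 28^16 ≡ 65, 28^32 ≡ 150, 28^64 ≡ 6, 28^128 ≡ 36 (mod 163).
Test 28^d mod 163 for each divisor d in increasing order:
28^1 ≡ 28
28^2 ≡ 132
28^3 = 28^2·28^1 ≡ 110
28^6 = 28^4·28^2 ≡ 38
28^9 = 28^8·28^1 ≡ 105
28^18 = 28^16·28^2 ≡ 104
28^27 = 28^16·28^8·28^2·28^1 ≡ 162
28^54 = 28^32·28^16·28^4·28^2 ≡ 1  ← first divisor giving 1
The order is 54.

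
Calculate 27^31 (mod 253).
82

Repeated squaring. Binary of 31 = 11111.
27^1 ≡ 27 (mod 253); 27^2 ≡ 223 (mod 253); 27^4 ≡ 141 (mod 253); 27^8 ≡ 147 (mod 253); 27^16 ≡ 104 (mod 253)
27^31 = 27^1 × 27^2 × 27^4 × 27^8 × 27^16 ≡ 82 (mod 253)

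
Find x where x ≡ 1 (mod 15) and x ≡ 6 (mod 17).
91

Using Chinese Remainder Theorem:
M = 15 × 17 = 255
M1 = 17, M2 = 15
y1 = 17^(-1) mod 15 = 8
y2 = 15^(-1) mod 17 = 8
x = (1×17×8 + 6×15×8) mod 255 = 91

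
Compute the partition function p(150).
40853235313

p(n) counts ways to write n as a sum of positive integers (order ignored).
Euler's pentagonal recurrence: p(k) = p(k-1) + p(k-2) - p(k-5) - p(k-7) + p(k-12) + p(k-15) - ... (offsets j(3j∓1)/2, signs ++--, p(0)=1, p(<0)=0).
DP table for k = 0..149: p(0)=1, p(1)=1, p(2)=2, p(3)=3, p(4)=5, p(5)=7, p(6)=11, p(7)=15, p(8)=22, p(9)=30, p(10)=42, p(11)=56, p(12)=77, p(13)=101, p(14)=135, p(15)=176, p(16)=231, p(17)=297, p(18)=385, p(19)=490, p(20)=627, p(21)=792, p(22)=1002, p(23)=1255, p(24)=1575, p(25)=1958, p(26)=2436, p(27)=3010, p(28)=3718, p(29)=4565, p(30)=5604, p(31)=6842, p(32)=8349, p(33)=10143, p(34)=12310, p(35)=14883, p(36)=17977, p(37)=21637, p(38)=26015, p(39)=31185, p(40)=37338, p(41)=44583, p(42)=53174, p(43)=63261, p(44)=75175, p(45)=89134, p(46)=105558, p(47)=124754, p(48)=147273, p(49)=173525, p(50)=204226, p(51)=239943, p(52)=281589, p(53)=329931, p(54)=386155, p(55)=451276, p(56)=526823, p(57)=614154, p(58)=715220, p(59)=831820, p(60)=966467, p(61)=1121505, p(62)=1300156, p(63)=1505499, p(64)=1741630, p(65)=2012558, p(66)=2323520, p(67)=2679689, p(68)=3087735, p(69)=3554345, p(70)=4087968, p(71)=4697205, p(72)=5392783, p(73)=6185689, p(74)=7089500, p(75)=8118264, p(76)=9289091, p(77)=10619863, p(78)=12132164, p(79)=13848650, p(80)=15796476, p(81)=18004327, p(82)=20506255, p(83)=23338469, p(84)=26543660, p(85)=30167357, p(86)=34262962, p(87)=38887673, p(88)=44108109, p(89)=49995925, p(90)=56634173, p(91)=64112359, p(92)=72533807, p(93)=82010177, p(94)=92669720, p(95)=104651419, p(96)=118114304, p(97)=133230930, p(98)=150198136, p(99)=169229875, p(100)=190569292, p(101)=214481126, p(102)=241265379, p(103)=271248950, p(104)=304801365, p(105)=342325709, p(106)=384276336, p(107)=431149389, p(108)=483502844, p(109)=541946240, p(110)=607163746, p(111)=679903203, p(112)=761002156, p(113)=851376628, p(114)=952050665, p(115)=1064144451, p(116)=1188908248, p(117)=1327710076, p(118)=1482074143, p(119)=1653668665, p(120)=1844349560, p(121)=2056148051, p(122)=2291320912, p(123)=2552338241, p(124)=2841940500, p(125)=3163127352, p(126)=3519222692, p(127)=3913864295, p(128)=4351078600, p(129)=4835271870, p(130)=5371315400, p(131)=5964539504, p(132)=6620830889, p(133)=7346629512, p(134)=8149040695, p(135)=9035836076, p(136)=10015581680, p(137)=11097645016, p(138)=12292341831, p(139)=13610949895, p(140)=15065878135, p(141)=16670689208, p(142)=18440293320, p(143)=20390982757, p(144)=22540654445, p(145)=24908858009, p(146)=27517052599, p(147)=30388671978, p(148)=33549419497, p(149)=37027355200.
Final step: p(150) = p(149) + p(148) - p(145) - p(143) + p(138) + p(135) - p(128) - p(124) + p(115) + p(110) - p(99) - p(93) + p(80) + p(73) - p(58) - p(50) + p(33) + p(24) - p(5)
= 37027355200 + 33549419497 - 24908858009 - 20390982757 + 12292341831 + 9035836076 - 4351078600 - 2841940500 + 1064144451 + 607163746 - 169229875 - 82010177 + 15796476 + 6185689 - 715220 - 204226 + 10143 + 1575 - 7
= 40853235313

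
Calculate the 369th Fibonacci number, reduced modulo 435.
34

Matrix identity: Q^n = [[F_(n+1), F_n], [F_n, F_(n-1)]] with Q = [[1,1],[1,0]].
n = 369 = 101110001₂. Square-and-multiply, entries mod 435:
Q^1 = [[1,1],[1,0]]
Q^2 = (Q^1)² = [[2,1],[1,1]]
Q^5 = (Q^2)²·Q = [[8,5],[5,3]]
Q^11 = (Q^5)²·Q = [[144,89],[89,55]]
Q^23 = (Q^11)²·Q = [[258,382],[382,311]]
Q^46 = (Q^23)² = [[208,293],[293,350]]
Q^92 = (Q^46)² = [[353,369],[369,419]]
Q^184 = (Q^92)² = [[205,378],[378,262]]
Q^369 = (Q^184)²·Q = [[385,34],[34,351]]
F_369 mod 435 = Q^369[0][1] = 34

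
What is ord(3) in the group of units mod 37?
18

37 is prime, so ord(3) divides φ(37) = 36.
Divisors of 36: 1, 2, 3, 4, 6, 9, 12, 18, 36.
Repeated squaring: 3^1 ≡ 3, 3^2 ≡ 9, 3^4 ≡ 7, 3^8 ≡ 12, 3^16 ≡ 33, 3^32 ≡ 16 (mod 37).
Test 3^d mod 37 for each divisor d in increasing order:
3^1 ≡ 3
3^2 ≡ 9
3^3 = 3^2·3^1 ≡ 27
3^4 ≡ 7
3^6 = 3^4·3^2 ≡ 26
3^9 = 3^8·3^1 ≡ 36
3^12 = 3^8·3^4 ≡ 10
3^18 = 3^16·3^2 ≡ 1  ← first divisor giving 1
The order is 18.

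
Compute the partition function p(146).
27517052599

p(n) counts ways to write n as a sum of positive integers (order ignored).
Euler's pentagonal recurrence: p(k) = p(k-1) + p(k-2) - p(k-5) - p(k-7) + p(k-12) + p(k-15) - ... (offsets j(3j∓1)/2, signs ++--, p(0)=1, p(<0)=0).
DP table for k = 0..145: p(0)=1, p(1)=1, p(2)=2, p(3)=3, p(4)=5, p(5)=7, p(6)=11, p(7)=15, p(8)=22, p(9)=30, p(10)=42, p(11)=56, p(12)=77, p(13)=101, p(14)=135, p(15)=176, p(16)=231, p(17)=297, p(18)=385, p(19)=490, p(20)=627, p(21)=792, p(22)=1002, p(23)=1255, p(24)=1575, p(25)=1958, p(26)=2436, p(27)=3010, p(28)=3718, p(29)=4565, p(30)=5604, p(31)=6842, p(32)=8349, p(33)=10143, p(34)=12310, p(35)=14883, p(36)=17977, p(37)=21637, p(38)=26015, p(39)=31185, p(40)=37338, p(41)=44583, p(42)=53174, p(43)=63261, p(44)=75175, p(45)=89134, p(46)=105558, p(47)=124754, p(48)=147273, p(49)=173525, p(50)=204226, p(51)=239943, p(52)=281589, p(53)=329931, p(54)=386155, p(55)=451276, p(56)=526823, p(57)=614154, p(58)=715220, p(59)=831820, p(60)=966467, p(61)=1121505, p(62)=1300156, p(63)=1505499, p(64)=1741630, p(65)=2012558, p(66)=2323520, p(67)=2679689, p(68)=3087735, p(69)=3554345, p(70)=4087968, p(71)=4697205, p(72)=5392783, p(73)=6185689, p(74)=7089500, p(75)=8118264, p(76)=9289091, p(77)=10619863, p(78)=12132164, p(79)=13848650, p(80)=15796476, p(81)=18004327, p(82)=20506255, p(83)=23338469, p(84)=26543660, p(85)=30167357, p(86)=34262962, p(87)=38887673, p(88)=44108109, p(89)=49995925, p(90)=56634173, p(91)=64112359, p(92)=72533807, p(93)=82010177, p(94)=92669720, p(95)=104651419, p(96)=118114304, p(97)=133230930, p(98)=150198136, p(99)=169229875, p(100)=190569292, p(101)=214481126, p(102)=241265379, p(103)=271248950, p(104)=304801365, p(105)=342325709, p(106)=384276336, p(107)=431149389, p(108)=483502844, p(109)=541946240, p(110)=607163746, p(111)=679903203, p(112)=761002156, p(113)=851376628, p(114)=952050665, p(115)=1064144451, p(116)=1188908248, p(117)=1327710076, p(118)=1482074143, p(119)=1653668665, p(120)=1844349560, p(121)=2056148051, p(122)=2291320912, p(123)=2552338241, p(124)=2841940500, p(125)=3163127352, p(126)=3519222692, p(127)=3913864295, p(128)=4351078600, p(129)=4835271870, p(130)=5371315400, p(131)=5964539504, p(132)=6620830889, p(133)=7346629512, p(134)=8149040695, p(135)=9035836076, p(136)=10015581680, p(137)=11097645016, p(138)=12292341831, p(139)=13610949895, p(140)=15065878135, p(141)=16670689208, p(142)=18440293320, p(143)=20390982757, p(144)=22540654445, p(145)=24908858009.
Final step: p(146) = p(145) + p(144) - p(141) - p(139) + p(134) + p(131) - p(124) - p(120) + p(111) + p(106) - p(95) - p(89) + p(76) + p(69) - p(54) - p(46) + p(29) + p(20) - p(1)
= 24908858009 + 22540654445 - 16670689208 - 13610949895 + 8149040695 + 5964539504 - 2841940500 - 1844349560 + 679903203 + 384276336 - 104651419 - 49995925 + 9289091 + 3554345 - 386155 - 105558 + 4565 + 627 - 1
= 27517052599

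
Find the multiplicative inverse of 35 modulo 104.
3

gcd(35, 104) = 1, so the inverse exists.
Extended Euclidean algorithm on (104, 35):
104 = 2 × 35 + 34  ⟹  34 = (1)·104 + (-2)·35
35 = 1 × 34 + 1  ⟹  1 = (-1)·104 + (3)·35
So (3)·35 ≡ 1 (mod 104), i.e. 35^(-1) ≡ 3 (mod 104).
Check: 35 × 3 = 105 ≡ 1 (mod 104)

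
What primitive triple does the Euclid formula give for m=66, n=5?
(4331, 660, 4381)

Euclid's formula: a = m² - n², b = 2mn, c = m² + n²
m = 66, n = 5
a = 66² - 5² = 4356 - 25 = 4331
b = 2 × 66 × 5 = 660
c = 66² + 5² = 4356 + 25 = 4381
Verification: 4331² + 660² = 18757561 + 435600 = 19193161 = 4381² ✓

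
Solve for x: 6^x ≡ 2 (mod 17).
2

Baby-step giant-step with step n = ⌈√17⌉ = 5.
Baby steps 6^j mod 17 (j:value) for j=0..4: 0:1, 1:6, 2:2, 3:12, 4:4.
h = 2 is already in the table at j=2, so x = 2.
Check: 6^2 ≡ 2 (mod 17).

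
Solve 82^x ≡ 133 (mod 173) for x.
116

Baby-step giant-step with step n = ⌈√173⌉ = 14.
Baby steps 82^j mod 173 (j:value) for j=0..13: 0:1, 1:82, 2:150, 3:17, 4:10, 5:128, 6:116, 7:170, 8:100, 9:69, 10:122, 11:143, 12:135, 13:171.
Giant-step multiplier: 82^(-14) ≡ 82^(172-14) = 82^158 ≡ 77 (mod 173).
Giant steps γ_i = 133·77^i mod 173: γ_0=133, γ_1=34, γ_2=23, γ_3=41, γ_4=43, γ_5=24, γ_6=118, γ_7=90, γ_8=10 (in table at j=4).
x = i·n + j = 8·14 + 4 = 116.
Check: 82^116 ≡ 133 (mod 173).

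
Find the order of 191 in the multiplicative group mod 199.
66

199 is prime, so ord(191) divides φ(199) = 198.
Divisors of 198: 1, 2, 3, 6, 9, 11, 18, 22, 33, 66, 99, 198.
Repeated squaring: 191^1 ≡ 191, 191^2 ≡ 64, 191^4 ≡ 116, 191^8 ≡ 123, 191^16 ≡ 5, 191^32 ≡ 25, 191^64 ≡ 28, 191^128 ≡ 187 (mod 199).
Test 191^d mod 199 for each divisor d in increasing order:
191^1 ≡ 191
191^2 ≡ 64
191^3 = 191^2·191^1 ≡ 85
191^6 = 191^4·191^2 ≡ 61
191^9 = 191^8·191^1 ≡ 11
191^11 = 191^8·191^2·191^1 ≡ 107
191^18 = 191^16·191^2 ≡ 121
191^22 = 191^16·191^4·191^2 ≡ 106
191^33 = 191^32·191^1 ≡ 198
191^66 = 191^64·191^2 ≡ 1  ← first divisor giving 1
The order is 66.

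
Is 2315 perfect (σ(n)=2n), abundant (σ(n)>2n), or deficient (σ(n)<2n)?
deficient

Proper divisors of 2315: sum = 1 + 5 + 463 = 469
Since 469 < 2315, 2315 is deficient.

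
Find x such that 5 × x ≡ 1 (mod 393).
236

gcd(5, 393) = 1, so the inverse exists.
Extended Euclidean algorithm on (393, 5):
393 = 78 × 5 + 3  ⟹  3 = (1)·393 + (-78)·5
5 = 1 × 3 + 2  ⟹  2 = (-1)·393 + (79)·5
3 = 1 × 2 + 1  ⟹  1 = (2)·393 + (-157)·5
So (-157)·5 ≡ 1 (mod 393), i.e. 5^(-1) ≡ -157 ≡ 236 (mod 393).
Check: 5 × 236 = 1180 ≡ 1 (mod 393)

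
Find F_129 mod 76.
2

Matrix identity: Q^n = [[F_(n+1), F_n], [F_n, F_(n-1)]] with Q = [[1,1],[1,0]].
n = 129 = 10000001₂. Square-and-multiply, entries mod 76:
Q^1 = [[1,1],[1,0]]
Q^2 = (Q^1)² = [[2,1],[1,1]]
Q^4 = (Q^2)² = [[5,3],[3,2]]
Q^8 = (Q^4)² = [[34,21],[21,13]]
Q^16 = (Q^8)² = [[1,75],[75,2]]
Q^32 = (Q^16)² = [[2,73],[73,5]]
Q^64 = (Q^32)² = [[13,55],[55,34]]
Q^129 = (Q^64)²·Q = [[3,2],[2,1]]
F_129 mod 76 = Q^129[0][1] = 2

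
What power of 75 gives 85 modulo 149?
68

Baby-step giant-step with step n = ⌈√149⌉ = 13.
Baby steps 75^j mod 149 (j:value) for j=0..12: 0:1, 1:75, 2:112, 3:56, 4:28, 5:14, 6:7, 7:78, 8:39, 9:94, 10:47, 11:98, 12:49.
Giant-step multiplier: 75^(-13) ≡ 75^(148-13) = 75^135 ≡ 146 (mod 149).
Giant steps γ_i = 85·146^i mod 149: γ_0=85, γ_1=43, γ_2=20, γ_3=89, γ_4=31, γ_5=56 (in table at j=3).
x = i·n + j = 5·13 + 3 = 68.
Check: 75^68 ≡ 85 (mod 149).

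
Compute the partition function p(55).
451276

p(n) counts ways to write n as a sum of positive integers (order ignored).
Euler's pentagonal recurrence: p(k) = p(k-1) + p(k-2) - p(k-5) - p(k-7) + p(k-12) + p(k-15) - ... (offsets j(3j∓1)/2, signs ++--, p(0)=1, p(<0)=0).
DP table for k = 0..54: p(0)=1, p(1)=1, p(2)=2, p(3)=3, p(4)=5, p(5)=7, p(6)=11, p(7)=15, p(8)=22, p(9)=30, p(10)=42, p(11)=56, p(12)=77, p(13)=101, p(14)=135, p(15)=176, p(16)=231, p(17)=297, p(18)=385, p(19)=490, p(20)=627, p(21)=792, p(22)=1002, p(23)=1255, p(24)=1575, p(25)=1958, p(26)=2436, p(27)=3010, p(28)=3718, p(29)=4565, p(30)=5604, p(31)=6842, p(32)=8349, p(33)=10143, p(34)=12310, p(35)=14883, p(36)=17977, p(37)=21637, p(38)=26015, p(39)=31185, p(40)=37338, p(41)=44583, p(42)=53174, p(43)=63261, p(44)=75175, p(45)=89134, p(46)=105558, p(47)=124754, p(48)=147273, p(49)=173525, p(50)=204226, p(51)=239943, p(52)=281589, p(53)=329931, p(54)=386155.
Final step: p(55) = p(54) + p(53) - p(50) - p(48) + p(43) + p(40) - p(33) - p(29) + p(20) + p(15) - p(4)
= 386155 + 329931 - 204226 - 147273 + 63261 + 37338 - 10143 - 4565 + 627 + 176 - 5
= 451276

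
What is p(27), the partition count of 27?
3010

p(n) counts ways to write n as a sum of positive integers (order ignored).
Euler's pentagonal recurrence: p(k) = p(k-1) + p(k-2) - p(k-5) - p(k-7) + p(k-12) + p(k-15) - ... (offsets j(3j∓1)/2, signs ++--, p(0)=1, p(<0)=0).
DP table for k = 0..26: p(0)=1, p(1)=1, p(2)=2, p(3)=3, p(4)=5, p(5)=7, p(6)=11, p(7)=15, p(8)=22, p(9)=30, p(10)=42, p(11)=56, p(12)=77, p(13)=101, p(14)=135, p(15)=176, p(16)=231, p(17)=297, p(18)=385, p(19)=490, p(20)=627, p(21)=792, p(22)=1002, p(23)=1255, p(24)=1575, p(25)=1958, p(26)=2436.
Final step: p(27) = p(26) + p(25) - p(22) - p(20) + p(15) + p(12) - p(5) - p(1)
= 2436 + 1958 - 1002 - 627 + 176 + 77 - 7 - 1
= 3010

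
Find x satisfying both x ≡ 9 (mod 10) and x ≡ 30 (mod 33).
129

Using Chinese Remainder Theorem:
M = 10 × 33 = 330
M1 = 33, M2 = 10
y1 = 33^(-1) mod 10 = 7
y2 = 10^(-1) mod 33 = 10
x = (9×33×7 + 30×10×10) mod 330 = 129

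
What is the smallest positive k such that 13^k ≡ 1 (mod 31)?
30

31 is prime, so ord(13) divides φ(31) = 30.
Divisors of 30: 1, 2, 3, 5, 6, 10, 15, 30.
Repeated squaring: 13^1 ≡ 13, 13^2 ≡ 14, 13^4 ≡ 10, 13^8 ≡ 7, 13^16 ≡ 18 (mod 31).
Test 13^d mod 31 for each divisor d in increasing order:
13^1 ≡ 13
13^2 ≡ 14
13^3 = 13^2·13^1 ≡ 27
13^5 = 13^4·13^1 ≡ 6
13^6 = 13^4·13^2 ≡ 16
13^10 = 13^8·13^2 ≡ 5
13^15 = 13^8·13^4·13^2·13^1 ≡ 30
13^30 = 13^16·13^8·13^4·13^2 ≡ 1  ← first divisor giving 1
The order is 30.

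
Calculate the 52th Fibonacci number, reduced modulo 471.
465

Matrix identity: Q^n = [[F_(n+1), F_n], [F_n, F_(n-1)]] with Q = [[1,1],[1,0]].
n = 52 = 110100₂. Square-and-multiply, entries mod 471:
Q^1 = [[1,1],[1,0]]
Q^3 = (Q^1)²·Q = [[3,2],[2,1]]
Q^6 = (Q^3)² = [[13,8],[8,5]]
Q^13 = (Q^6)²·Q = [[377,233],[233,144]]
Q^26 = (Q^13)² = [[11,346],[346,136]]
Q^52 = (Q^26)² = [[203,465],[465,209]]
F_52 mod 471 = Q^52[0][1] = 465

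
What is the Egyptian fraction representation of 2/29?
1/15 + 1/435

Greedy algorithm:
2/29: ceiling(29/2) = 15, use 1/15
1/435: ceiling(435/1) = 435, use 1/435
Result: 2/29 = 1/15 + 1/435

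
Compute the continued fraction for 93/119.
[0; 1, 3, 1, 1, 2, 1, 3]

Euclidean algorithm steps:
93 = 0 × 119 + 93
119 = 1 × 93 + 26
93 = 3 × 26 + 15
26 = 1 × 15 + 11
15 = 1 × 11 + 4
11 = 2 × 4 + 3
4 = 1 × 3 + 1
3 = 3 × 1 + 0
Continued fraction: [0; 1, 3, 1, 1, 2, 1, 3]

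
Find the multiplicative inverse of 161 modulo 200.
41

gcd(161, 200) = 1, so the inverse exists.
Extended Euclidean algorithm on (200, 161):
200 = 1 × 161 + 39  ⟹  39 = (1)·200 + (-1)·161
161 = 4 × 39 + 5  ⟹  5 = (-4)·200 + (5)·161
39 = 7 × 5 + 4  ⟹  4 = (29)·200 + (-36)·161
5 = 1 × 4 + 1  ⟹  1 = (-33)·200 + (41)·161
So (41)·161 ≡ 1 (mod 200), i.e. 161^(-1) ≡ 41 (mod 200).
Check: 161 × 41 = 6601 ≡ 1 (mod 200)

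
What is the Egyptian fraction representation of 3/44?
1/15 + 1/660

Greedy algorithm:
3/44: ceiling(44/3) = 15, use 1/15
1/660: ceiling(660/1) = 660, use 1/660
Result: 3/44 = 1/15 + 1/660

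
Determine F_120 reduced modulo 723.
0

Matrix identity: Q^n = [[F_(n+1), F_n], [F_n, F_(n-1)]] with Q = [[1,1],[1,0]].
n = 120 = 1111000₂. Square-and-multiply, entries mod 723:
Q^1 = [[1,1],[1,0]]
Q^3 = (Q^1)²·Q = [[3,2],[2,1]]
Q^7 = (Q^3)²·Q = [[21,13],[13,8]]
Q^15 = (Q^7)²·Q = [[264,610],[610,377]]
Q^30 = (Q^15)² = [[43,590],[590,176]]
Q^60 = (Q^30)² = [[17,516],[516,224]]
Q^120 = (Q^60)² = [[481,0],[0,481]]
F_120 mod 723 = Q^120[0][1] = 0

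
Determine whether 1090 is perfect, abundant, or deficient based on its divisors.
deficient

Proper divisors of 1090: sum = 1 + 2 + 5 + 10 + 109 + 218 + 545 = 890
Since 890 < 1090, 1090 is deficient.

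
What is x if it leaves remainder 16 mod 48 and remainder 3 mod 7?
304

Using Chinese Remainder Theorem:
M = 48 × 7 = 336
M1 = 7, M2 = 48
y1 = 7^(-1) mod 48 = 7
y2 = 48^(-1) mod 7 = 6
x = (16×7×7 + 3×48×6) mod 336 = 304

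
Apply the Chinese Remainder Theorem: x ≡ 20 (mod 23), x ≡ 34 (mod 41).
526

Using Chinese Remainder Theorem:
M = 23 × 41 = 943
M1 = 41, M2 = 23
y1 = 41^(-1) mod 23 = 9
y2 = 23^(-1) mod 41 = 25
x = (20×41×9 + 34×23×25) mod 943 = 526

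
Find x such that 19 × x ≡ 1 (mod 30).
19

gcd(19, 30) = 1, so the inverse exists.
Extended Euclidean algorithm on (30, 19):
30 = 1 × 19 + 11  ⟹  11 = (1)·30 + (-1)·19
19 = 1 × 11 + 8  ⟹  8 = (-1)·30 + (2)·19
11 = 1 × 8 + 3  ⟹  3 = (2)·30 + (-3)·19
8 = 2 × 3 + 2  ⟹  2 = (-5)·30 + (8)·19
3 = 1 × 2 + 1  ⟹  1 = (7)·30 + (-11)·19
So (-11)·19 ≡ 1 (mod 30), i.e. 19^(-1) ≡ -11 ≡ 19 (mod 30).
Check: 19 × 19 = 361 ≡ 1 (mod 30)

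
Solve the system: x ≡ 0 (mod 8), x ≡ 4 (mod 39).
160

Using Chinese Remainder Theorem:
M = 8 × 39 = 312
M1 = 39, M2 = 8
y1 = 39^(-1) mod 8 = 7
y2 = 8^(-1) mod 39 = 5
x = (0×39×7 + 4×8×5) mod 312 = 160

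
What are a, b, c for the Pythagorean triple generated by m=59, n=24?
(2905, 2832, 4057)

Euclid's formula: a = m² - n², b = 2mn, c = m² + n²
m = 59, n = 24
a = 59² - 24² = 3481 - 576 = 2905
b = 2 × 59 × 24 = 2832
c = 59² + 24² = 3481 + 576 = 4057
Verification: 2905² + 2832² = 8439025 + 8020224 = 16459249 = 4057² ✓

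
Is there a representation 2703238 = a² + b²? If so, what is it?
Not possible

Factorization: 2703238 = 2 × 17 × 43^3
By Fermat: n is sum of two squares iff every prime p ≡ 3 (mod 4) appears to even power.
Prime(s) ≡ 3 (mod 4) with odd exponent: [(43, 3)]
Therefore 2703238 cannot be expressed as a² + b².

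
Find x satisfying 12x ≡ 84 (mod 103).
x ≡ 7 (mod 103)

gcd(12, 103) = 1, which divides 84, so solutions exist.
Find 12^(-1) mod 103 by the extended Euclidean algorithm:
103 = 8 × 12 + 7  ⟹  7 = (1)·103 + (-8)·12
12 = 1 × 7 + 5  ⟹  5 = (-1)·103 + (9)·12
7 = 1 × 5 + 2  ⟹  2 = (2)·103 + (-17)·12
5 = 2 × 2 + 1  ⟹  1 = (-5)·103 + (43)·12
So (43)·12 ≡ 1 (mod 103), i.e. 12^(-1) ≡ 43 (mod 103).
x ≡ 43 × 84 = 3612 ≡ 7 (mod 103).
Check: 12 × 7 = 84 ≡ 84 (mod 103).
Unique solution: x ≡ 7 (mod 103)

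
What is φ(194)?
96

194 = 2 × 97
φ(n) = n × ∏(1 - 1/p) for each prime p dividing n
φ(194) = 194 × (1 - 1/2) × (1 - 1/97) = 96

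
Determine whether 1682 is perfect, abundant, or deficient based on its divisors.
deficient

Proper divisors of 1682: sum = 1 + 2 + 29 + 58 + 841 = 931
Since 931 < 1682, 1682 is deficient.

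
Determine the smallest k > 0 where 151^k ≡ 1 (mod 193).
32

193 is prime, so ord(151) divides φ(193) = 192.
Divisors of 192: 1, 2, 3, 4, 6, 8, 12, 16, 24, 32, 48, 64, 96, 192.
Repeated squaring: 151^1 ≡ 151, 151^2 ≡ 27, 151^4 ≡ 150, 151^8 ≡ 112, 151^16 ≡ 192, 151^32 ≡ 1, 151^64 ≡ 1, 151^128 ≡ 1 (mod 193).
Test 151^d mod 193 for each divisor d in increasing order:
151^1 ≡ 151
151^2 ≡ 27
151^3 = 151^2·151^1 ≡ 24
151^4 ≡ 150
151^6 = 151^4·151^2 ≡ 190
151^8 ≡ 112
151^12 = 151^8·151^4 ≡ 9
151^16 ≡ 192
151^24 = 151^16·151^8 ≡ 81
151^32 ≡ 1  ← first divisor giving 1
The order is 32.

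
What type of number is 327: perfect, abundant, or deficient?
deficient

Proper divisors of 327: sum = 1 + 3 + 109 = 113
Since 113 < 327, 327 is deficient.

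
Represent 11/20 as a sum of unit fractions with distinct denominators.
1/2 + 1/20

Greedy algorithm:
11/20: ceiling(20/11) = 2, use 1/2
1/20: ceiling(20/1) = 20, use 1/20
Result: 11/20 = 1/2 + 1/20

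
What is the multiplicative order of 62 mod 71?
70

71 is prime, so ord(62) divides φ(71) = 70.
Divisors of 70: 1, 2, 5, 7, 10, 14, 35, 70.
Repeated squaring: 62^1 ≡ 62, 62^2 ≡ 10, 62^4 ≡ 29, 62^8 ≡ 60, 62^16 ≡ 50, 62^32 ≡ 15, 62^64 ≡ 12 (mod 71).
Test 62^d mod 71 for each divisor d in increasing order:
62^1 ≡ 62
62^2 ≡ 10
62^5 = 62^4·62^1 ≡ 23
62^7 = 62^4·62^2·62^1 ≡ 17
62^10 = 62^8·62^2 ≡ 32
62^14 = 62^8·62^4·62^2 ≡ 5
62^35 = 62^32·62^2·62^1 ≡ 70
62^70 = 62^64·62^4·62^2 ≡ 1  ← first divisor giving 1
The order is 70.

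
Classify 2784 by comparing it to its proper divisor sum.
abundant

Proper divisors of 2784: sum = 1 + 2 + 3 + 4 + 6 + 8 + 12 + 16 + ... + 464 + 696 + 928 + 1392 (23 divisors) = 4776
Since 4776 > 2784, 2784 is abundant.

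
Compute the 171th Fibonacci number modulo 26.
2

Matrix identity: Q^n = [[F_(n+1), F_n], [F_n, F_(n-1)]] with Q = [[1,1],[1,0]].
n = 171 = 10101011₂. Square-and-multiply, entries mod 26:
Q^1 = [[1,1],[1,0]]
Q^2 = (Q^1)² = [[2,1],[1,1]]
Q^5 = (Q^2)²·Q = [[8,5],[5,3]]
Q^10 = (Q^5)² = [[11,3],[3,8]]
Q^21 = (Q^10)²·Q = [[5,0],[0,5]]
Q^42 = (Q^21)² = [[25,0],[0,25]]
Q^85 = (Q^42)²·Q = [[1,1],[1,0]]
Q^171 = (Q^85)²·Q = [[3,2],[2,1]]
F_171 mod 26 = Q^171[0][1] = 2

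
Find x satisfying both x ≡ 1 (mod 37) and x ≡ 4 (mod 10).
334

Using Chinese Remainder Theorem:
M = 37 × 10 = 370
M1 = 10, M2 = 37
y1 = 10^(-1) mod 37 = 26
y2 = 37^(-1) mod 10 = 3
x = (1×10×26 + 4×37×3) mod 370 = 334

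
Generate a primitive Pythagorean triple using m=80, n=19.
(6039, 3040, 6761)

Euclid's formula: a = m² - n², b = 2mn, c = m² + n²
m = 80, n = 19
a = 80² - 19² = 6400 - 361 = 6039
b = 2 × 80 × 19 = 3040
c = 80² + 19² = 6400 + 361 = 6761
Verification: 6039² + 3040² = 36469521 + 9241600 = 45711121 = 6761² ✓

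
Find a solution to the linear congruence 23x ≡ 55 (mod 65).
x ≡ 25 (mod 65)

gcd(23, 65) = 1, which divides 55, so solutions exist.
Find 23^(-1) mod 65 by the extended Euclidean algorithm:
65 = 2 × 23 + 19  ⟹  19 = (1)·65 + (-2)·23
23 = 1 × 19 + 4  ⟹  4 = (-1)·65 + (3)·23
19 = 4 × 4 + 3  ⟹  3 = (5)·65 + (-14)·23
4 = 1 × 3 + 1  ⟹  1 = (-6)·65 + (17)·23
So (17)·23 ≡ 1 (mod 65), i.e. 23^(-1) ≡ 17 (mod 65).
x ≡ 17 × 55 = 935 ≡ 25 (mod 65).
Check: 23 × 25 = 575 ≡ 55 (mod 65).
Unique solution: x ≡ 25 (mod 65)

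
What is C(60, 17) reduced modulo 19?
0

Using Lucas' theorem:
Write n=60 and k=17 in base 19:
n in base 19: [3, 3]
k in base 19: [0, 17]
C(60,17) mod 19 = ∏ C(n_i, k_i) mod 19
Digit binomials (mod 19): C(3,0) = 1; C(3,17) = 0 (k_i > n_i)
Product: 1 × 0 = 0 ≡ 0 (mod 19)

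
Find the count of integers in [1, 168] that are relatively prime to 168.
48

168 = 2^3 × 3 × 7
φ(n) = n × ∏(1 - 1/p) for each prime p dividing n
φ(168) = 168 × (1 - 1/2) × (1 - 1/3) × (1 - 1/7) = 48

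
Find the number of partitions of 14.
135

p(n) counts ways to write n as a sum of positive integers (order ignored).
Euler's pentagonal recurrence: p(k) = p(k-1) + p(k-2) - p(k-5) - p(k-7) + p(k-12) + p(k-15) - ... (offsets j(3j∓1)/2, signs ++--, p(0)=1, p(<0)=0).
DP table for k = 0..13: p(0)=1, p(1)=1, p(2)=2, p(3)=3, p(4)=5, p(5)=7, p(6)=11, p(7)=15, p(8)=22, p(9)=30, p(10)=42, p(11)=56, p(12)=77, p(13)=101.
Final step: p(14) = p(13) + p(12) - p(9) - p(7) + p(2)
= 101 + 77 - 30 - 15 + 2
= 135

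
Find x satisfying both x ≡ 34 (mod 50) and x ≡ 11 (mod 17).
334

Using Chinese Remainder Theorem:
M = 50 × 17 = 850
M1 = 17, M2 = 50
y1 = 17^(-1) mod 50 = 3
y2 = 50^(-1) mod 17 = 16
x = (34×17×3 + 11×50×16) mod 850 = 334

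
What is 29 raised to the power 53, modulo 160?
109

Repeated squaring. Binary of 53 = 110101.
29^1 ≡ 29 (mod 160); 29^2 ≡ 41 (mod 160); 29^4 ≡ 81 (mod 160); 29^8 ≡ 1 (mod 160); 29^16 ≡ 1 (mod 160); 29^32 ≡ 1 (mod 160)
29^53 = 29^1 × 29^4 × 29^16 × 29^32 ≡ 109 (mod 160)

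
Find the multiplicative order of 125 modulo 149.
37

149 is prime, so ord(125) divides φ(149) = 148.
Divisors of 148: 1, 2, 4, 37, 74, 148.
Repeated squaring: 125^1 ≡ 125, 125^2 ≡ 129, 125^4 ≡ 102, 125^8 ≡ 123, 125^16 ≡ 80, 125^32 ≡ 142, 125^64 ≡ 49, 125^128 ≡ 17 (mod 149).
Test 125^d mod 149 for each divisor d in increasing order:
125^1 ≡ 125
125^2 ≡ 129
125^4 ≡ 102
125^37 = 125^32·125^4·125^1 ≡ 1  ← first divisor giving 1
The order is 37.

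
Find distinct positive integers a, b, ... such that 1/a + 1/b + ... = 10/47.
1/5 + 1/79 + 1/9283 + 1/172338895

Greedy algorithm:
10/47: ceiling(47/10) = 5, use 1/5
3/235: ceiling(235/3) = 79, use 1/79
2/18565: ceiling(18565/2) = 9283, use 1/9283
1/172338895: ceiling(172338895/1) = 172338895, use 1/172338895
Result: 10/47 = 1/5 + 1/79 + 1/9283 + 1/172338895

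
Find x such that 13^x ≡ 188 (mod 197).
136

Baby-step giant-step with step n = ⌈√197⌉ = 15.
Baby steps 13^j mod 197 (j:value) for j=0..14: 0:1, 1:13, 2:169, 3:30, 4:193, 5:145, 6:112, 7:77, 8:16, 9:11, 10:143, 11:86, 12:133, 13:153, 14:19.
Giant-step multiplier: 13^(-15) ≡ 13^(196-15) = 13^181 ≡ 67 (mod 197).
Giant steps γ_i = 188·67^i mod 197: γ_0=188, γ_1=185, γ_2=181, γ_3=110, γ_4=81, γ_5=108, γ_6=144, γ_7=192, γ_8=59, γ_9=13 (in table at j=1).
x = i·n + j = 9·15 + 1 = 136.
Check: 13^136 ≡ 188 (mod 197).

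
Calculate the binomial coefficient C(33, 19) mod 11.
0

Using Lucas' theorem:
Write n=33 and k=19 in base 11:
n in base 11: [3, 0]
k in base 11: [1, 8]
C(33,19) mod 11 = ∏ C(n_i, k_i) mod 11
Digit binomials (mod 11): C(3,1) = 3; C(0,8) = 0 (k_i > n_i)
Product: 3 × 0 = 0 ≡ 0 (mod 11)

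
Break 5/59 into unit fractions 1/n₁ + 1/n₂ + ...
1/12 + 1/708

Greedy algorithm:
5/59: ceiling(59/5) = 12, use 1/12
1/708: ceiling(708/1) = 708, use 1/708
Result: 5/59 = 1/12 + 1/708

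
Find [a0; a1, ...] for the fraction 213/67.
[3; 5, 1, 1, 2, 2]

Euclidean algorithm steps:
213 = 3 × 67 + 12
67 = 5 × 12 + 7
12 = 1 × 7 + 5
7 = 1 × 5 + 2
5 = 2 × 2 + 1
2 = 2 × 1 + 0
Continued fraction: [3; 5, 1, 1, 2, 2]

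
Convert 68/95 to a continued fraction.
[0; 1, 2, 1, 1, 13]

Euclidean algorithm steps:
68 = 0 × 95 + 68
95 = 1 × 68 + 27
68 = 2 × 27 + 14
27 = 1 × 14 + 13
14 = 1 × 13 + 1
13 = 13 × 1 + 0
Continued fraction: [0; 1, 2, 1, 1, 13]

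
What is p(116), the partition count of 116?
1188908248

p(n) counts ways to write n as a sum of positive integers (order ignored).
Euler's pentagonal recurrence: p(k) = p(k-1) + p(k-2) - p(k-5) - p(k-7) + p(k-12) + p(k-15) - ... (offsets j(3j∓1)/2, signs ++--, p(0)=1, p(<0)=0).
DP table for k = 0..115: p(0)=1, p(1)=1, p(2)=2, p(3)=3, p(4)=5, p(5)=7, p(6)=11, p(7)=15, p(8)=22, p(9)=30, p(10)=42, p(11)=56, p(12)=77, p(13)=101, p(14)=135, p(15)=176, p(16)=231, p(17)=297, p(18)=385, p(19)=490, p(20)=627, p(21)=792, p(22)=1002, p(23)=1255, p(24)=1575, p(25)=1958, p(26)=2436, p(27)=3010, p(28)=3718, p(29)=4565, p(30)=5604, p(31)=6842, p(32)=8349, p(33)=10143, p(34)=12310, p(35)=14883, p(36)=17977, p(37)=21637, p(38)=26015, p(39)=31185, p(40)=37338, p(41)=44583, p(42)=53174, p(43)=63261, p(44)=75175, p(45)=89134, p(46)=105558, p(47)=124754, p(48)=147273, p(49)=173525, p(50)=204226, p(51)=239943, p(52)=281589, p(53)=329931, p(54)=386155, p(55)=451276, p(56)=526823, p(57)=614154, p(58)=715220, p(59)=831820, p(60)=966467, p(61)=1121505, p(62)=1300156, p(63)=1505499, p(64)=1741630, p(65)=2012558, p(66)=2323520, p(67)=2679689, p(68)=3087735, p(69)=3554345, p(70)=4087968, p(71)=4697205, p(72)=5392783, p(73)=6185689, p(74)=7089500, p(75)=8118264, p(76)=9289091, p(77)=10619863, p(78)=12132164, p(79)=13848650, p(80)=15796476, p(81)=18004327, p(82)=20506255, p(83)=23338469, p(84)=26543660, p(85)=30167357, p(86)=34262962, p(87)=38887673, p(88)=44108109, p(89)=49995925, p(90)=56634173, p(91)=64112359, p(92)=72533807, p(93)=82010177, p(94)=92669720, p(95)=104651419, p(96)=118114304, p(97)=133230930, p(98)=150198136, p(99)=169229875, p(100)=190569292, p(101)=214481126, p(102)=241265379, p(103)=271248950, p(104)=304801365, p(105)=342325709, p(106)=384276336, p(107)=431149389, p(108)=483502844, p(109)=541946240, p(110)=607163746, p(111)=679903203, p(112)=761002156, p(113)=851376628, p(114)=952050665, p(115)=1064144451.
Final step: p(116) = p(115) + p(114) - p(111) - p(109) + p(104) + p(101) - p(94) - p(90) + p(81) + p(76) - p(65) - p(59) + p(46) + p(39) - p(24) - p(16)
= 1064144451 + 952050665 - 679903203 - 541946240 + 304801365 + 214481126 - 92669720 - 56634173 + 18004327 + 9289091 - 2012558 - 831820 + 105558 + 31185 - 1575 - 231
= 1188908248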